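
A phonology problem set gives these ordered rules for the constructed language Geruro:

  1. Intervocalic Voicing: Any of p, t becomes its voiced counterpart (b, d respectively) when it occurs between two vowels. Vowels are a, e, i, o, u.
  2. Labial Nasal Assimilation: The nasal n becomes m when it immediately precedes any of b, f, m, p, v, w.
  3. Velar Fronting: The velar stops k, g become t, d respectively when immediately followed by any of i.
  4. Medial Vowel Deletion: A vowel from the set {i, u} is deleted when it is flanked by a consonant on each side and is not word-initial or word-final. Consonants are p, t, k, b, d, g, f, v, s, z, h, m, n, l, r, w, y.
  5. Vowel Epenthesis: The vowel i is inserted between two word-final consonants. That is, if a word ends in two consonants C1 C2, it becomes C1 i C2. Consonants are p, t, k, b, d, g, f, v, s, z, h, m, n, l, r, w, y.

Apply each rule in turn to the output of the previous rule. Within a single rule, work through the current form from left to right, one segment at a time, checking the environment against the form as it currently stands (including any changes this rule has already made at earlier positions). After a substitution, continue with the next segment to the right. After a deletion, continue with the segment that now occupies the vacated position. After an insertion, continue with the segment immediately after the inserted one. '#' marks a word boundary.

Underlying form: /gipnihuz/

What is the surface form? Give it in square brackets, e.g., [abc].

[dpnhiz]

1 Intervocalic Voicing: no change — [gipnihuz]
2 Labial Nasal Assimilation: no change — [gipnihuz]
3 Velar Fronting: [gipnihuz] → [dipnihuz]
4 Medial Vowel Deletion: [dipnihuz] → [dpnhz]
5 Vowel Epenthesis: [dpnhz] → [dpnhiz]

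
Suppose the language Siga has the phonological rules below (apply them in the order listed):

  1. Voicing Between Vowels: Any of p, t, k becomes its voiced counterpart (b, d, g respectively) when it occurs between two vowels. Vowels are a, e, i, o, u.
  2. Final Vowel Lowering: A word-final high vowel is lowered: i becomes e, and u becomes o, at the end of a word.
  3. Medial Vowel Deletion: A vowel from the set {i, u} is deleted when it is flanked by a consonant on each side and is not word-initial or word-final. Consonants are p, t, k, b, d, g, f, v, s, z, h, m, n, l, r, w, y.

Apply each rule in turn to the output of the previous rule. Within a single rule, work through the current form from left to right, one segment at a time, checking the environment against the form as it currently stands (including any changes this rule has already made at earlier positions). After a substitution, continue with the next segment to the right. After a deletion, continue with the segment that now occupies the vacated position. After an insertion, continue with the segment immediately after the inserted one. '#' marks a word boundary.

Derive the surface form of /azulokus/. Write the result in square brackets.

[azlogs]

1 Voicing Between Vowels: [azulokus] → [azulogus]
2 Final Vowel Lowering: no change — [azulogus]
3 Medial Vowel Deletion: [azulogus] → [azlogs]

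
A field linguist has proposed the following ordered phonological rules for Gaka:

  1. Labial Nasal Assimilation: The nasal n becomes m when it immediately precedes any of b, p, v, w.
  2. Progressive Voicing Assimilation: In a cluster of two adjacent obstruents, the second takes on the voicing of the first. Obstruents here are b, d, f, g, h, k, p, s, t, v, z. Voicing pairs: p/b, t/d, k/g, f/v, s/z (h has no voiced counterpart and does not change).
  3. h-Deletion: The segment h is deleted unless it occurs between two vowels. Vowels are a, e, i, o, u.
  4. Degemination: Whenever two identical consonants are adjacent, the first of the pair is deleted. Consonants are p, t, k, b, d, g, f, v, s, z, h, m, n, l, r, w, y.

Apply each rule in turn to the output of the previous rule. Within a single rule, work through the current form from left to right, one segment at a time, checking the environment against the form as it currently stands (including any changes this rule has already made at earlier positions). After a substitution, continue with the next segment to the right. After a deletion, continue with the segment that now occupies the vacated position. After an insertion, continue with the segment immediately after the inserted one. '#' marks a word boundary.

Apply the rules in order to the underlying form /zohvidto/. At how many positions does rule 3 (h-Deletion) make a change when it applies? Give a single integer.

1

1 Labial Nasal Assimilation: no change — [zohvidto]
2 Progressive Voicing Assimilation: [zohvidto] → [zohfiddo]
3 h-Deletion: [zohfiddo] → [zofiddo]
4 Degemination: [zofiddo] → [zofido]
Rule 3 changed 1 position(s).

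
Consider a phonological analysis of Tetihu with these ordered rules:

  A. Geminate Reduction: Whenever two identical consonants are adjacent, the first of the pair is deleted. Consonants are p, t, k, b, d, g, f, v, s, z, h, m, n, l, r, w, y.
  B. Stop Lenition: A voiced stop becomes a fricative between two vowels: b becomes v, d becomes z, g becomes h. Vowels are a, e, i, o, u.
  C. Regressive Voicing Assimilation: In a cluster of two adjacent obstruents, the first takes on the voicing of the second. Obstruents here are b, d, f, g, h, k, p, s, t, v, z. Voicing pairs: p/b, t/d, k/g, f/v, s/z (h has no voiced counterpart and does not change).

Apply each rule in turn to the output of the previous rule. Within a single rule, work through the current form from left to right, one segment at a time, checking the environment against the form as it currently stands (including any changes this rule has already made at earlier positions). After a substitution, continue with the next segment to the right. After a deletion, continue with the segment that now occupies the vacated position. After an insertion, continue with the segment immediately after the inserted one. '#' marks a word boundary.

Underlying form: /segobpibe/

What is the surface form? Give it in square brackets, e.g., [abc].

[sehoppive]

A Geminate Reduction: no change — [segobpibe]
B Stop Lenition: [segobpibe] → [sehobpive]
C Regressive Voicing Assimilation: [sehobpive] → [sehoppive]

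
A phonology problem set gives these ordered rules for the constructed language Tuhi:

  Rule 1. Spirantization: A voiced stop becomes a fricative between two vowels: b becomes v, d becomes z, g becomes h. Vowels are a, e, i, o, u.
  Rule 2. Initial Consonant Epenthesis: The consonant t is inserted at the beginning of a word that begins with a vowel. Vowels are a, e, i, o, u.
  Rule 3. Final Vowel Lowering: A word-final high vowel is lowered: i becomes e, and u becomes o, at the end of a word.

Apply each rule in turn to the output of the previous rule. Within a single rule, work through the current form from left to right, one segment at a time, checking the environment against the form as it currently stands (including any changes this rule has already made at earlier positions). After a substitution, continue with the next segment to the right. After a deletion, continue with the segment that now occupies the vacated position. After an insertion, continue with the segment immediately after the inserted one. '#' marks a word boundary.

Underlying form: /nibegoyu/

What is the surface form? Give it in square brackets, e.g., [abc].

Rule 1 Spirantization: [nibegoyu] → [nivehoyu]
Rule 2 Initial Consonant Epenthesis: no change — [nivehoyu]
Rule 3 Final Vowel Lowering: [nivehoyu] → [nivehoyo]

[nivehoyo]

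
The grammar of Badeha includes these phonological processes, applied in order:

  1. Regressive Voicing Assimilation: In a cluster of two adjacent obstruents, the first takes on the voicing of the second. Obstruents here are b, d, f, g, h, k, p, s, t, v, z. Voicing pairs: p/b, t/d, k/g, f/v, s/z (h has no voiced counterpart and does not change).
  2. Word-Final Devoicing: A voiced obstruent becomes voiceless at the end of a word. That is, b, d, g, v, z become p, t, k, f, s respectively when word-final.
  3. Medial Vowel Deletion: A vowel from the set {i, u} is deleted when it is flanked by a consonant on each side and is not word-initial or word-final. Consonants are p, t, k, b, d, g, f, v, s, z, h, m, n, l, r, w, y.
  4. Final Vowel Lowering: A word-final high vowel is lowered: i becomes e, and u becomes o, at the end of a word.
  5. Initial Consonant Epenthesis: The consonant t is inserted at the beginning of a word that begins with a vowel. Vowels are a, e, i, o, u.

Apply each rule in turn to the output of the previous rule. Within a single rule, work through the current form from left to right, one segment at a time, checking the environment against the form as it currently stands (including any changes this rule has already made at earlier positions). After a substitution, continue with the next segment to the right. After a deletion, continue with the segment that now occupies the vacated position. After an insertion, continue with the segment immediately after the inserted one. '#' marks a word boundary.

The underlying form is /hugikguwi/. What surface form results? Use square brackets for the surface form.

1 Regressive Voicing Assimilation: [hugikguwi] → [hugigguwi]
2 Word-Final Devoicing: no change — [hugigguwi]
3 Medial Vowel Deletion: [hugigguwi] → [hgggwi]
4 Final Vowel Lowering: [hgggwi] → [hgggwe]
5 Initial Consonant Epenthesis: no change — [hgggwe]

[hgggwe]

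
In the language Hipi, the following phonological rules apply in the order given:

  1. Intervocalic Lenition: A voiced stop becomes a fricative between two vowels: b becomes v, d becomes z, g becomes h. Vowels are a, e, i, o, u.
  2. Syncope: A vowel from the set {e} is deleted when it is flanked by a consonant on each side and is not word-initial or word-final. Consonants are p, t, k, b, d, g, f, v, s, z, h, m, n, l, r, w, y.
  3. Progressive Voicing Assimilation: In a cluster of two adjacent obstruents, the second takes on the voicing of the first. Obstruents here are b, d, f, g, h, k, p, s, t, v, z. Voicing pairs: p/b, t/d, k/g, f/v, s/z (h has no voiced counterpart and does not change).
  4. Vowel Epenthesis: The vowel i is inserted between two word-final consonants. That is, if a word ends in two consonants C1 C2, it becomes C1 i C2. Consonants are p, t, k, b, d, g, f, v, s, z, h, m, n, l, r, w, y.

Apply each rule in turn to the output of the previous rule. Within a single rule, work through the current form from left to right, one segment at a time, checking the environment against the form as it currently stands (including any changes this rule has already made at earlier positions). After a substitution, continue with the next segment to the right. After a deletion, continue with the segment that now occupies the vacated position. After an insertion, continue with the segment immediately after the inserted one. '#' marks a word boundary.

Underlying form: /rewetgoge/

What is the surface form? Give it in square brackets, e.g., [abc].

[rwtkohe]

1 Intervocalic Lenition: [rewetgoge] → [rewetgohe]
2 Syncope: [rewetgohe] → [rwtgohe]
3 Progressive Voicing Assimilation: [rwtgohe] → [rwtkohe]
4 Vowel Epenthesis: no change — [rwtkohe]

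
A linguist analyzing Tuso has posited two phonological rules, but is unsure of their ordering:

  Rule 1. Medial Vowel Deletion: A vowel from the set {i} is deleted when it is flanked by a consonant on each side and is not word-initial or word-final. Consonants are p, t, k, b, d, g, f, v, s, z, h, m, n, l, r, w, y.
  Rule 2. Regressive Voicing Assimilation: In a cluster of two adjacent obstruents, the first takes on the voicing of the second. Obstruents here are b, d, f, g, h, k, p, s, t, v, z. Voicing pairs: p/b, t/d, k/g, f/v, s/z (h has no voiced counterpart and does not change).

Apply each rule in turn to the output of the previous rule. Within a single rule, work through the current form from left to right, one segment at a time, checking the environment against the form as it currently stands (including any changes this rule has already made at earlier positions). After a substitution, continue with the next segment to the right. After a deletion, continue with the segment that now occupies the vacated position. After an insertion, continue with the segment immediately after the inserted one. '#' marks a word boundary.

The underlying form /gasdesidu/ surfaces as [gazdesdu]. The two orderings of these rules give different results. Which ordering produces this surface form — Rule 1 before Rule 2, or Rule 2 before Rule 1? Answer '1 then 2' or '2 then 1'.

Order 1 then 2:
  1 Medial Vowel Deletion: [gasdesidu] → [gasdesdu]
  2 Regressive Voicing Assimilation: [gasdesdu] → [gazdezdu]
  result: [gazdezdu]
Order 2 then 1:
  2 Regressive Voicing Assimilation: [gasdesidu] → [gazdesidu]
  1 Medial Vowel Deletion: [gazdesidu] → [gazdesdu]
  result: [gazdesdu]

2 then 1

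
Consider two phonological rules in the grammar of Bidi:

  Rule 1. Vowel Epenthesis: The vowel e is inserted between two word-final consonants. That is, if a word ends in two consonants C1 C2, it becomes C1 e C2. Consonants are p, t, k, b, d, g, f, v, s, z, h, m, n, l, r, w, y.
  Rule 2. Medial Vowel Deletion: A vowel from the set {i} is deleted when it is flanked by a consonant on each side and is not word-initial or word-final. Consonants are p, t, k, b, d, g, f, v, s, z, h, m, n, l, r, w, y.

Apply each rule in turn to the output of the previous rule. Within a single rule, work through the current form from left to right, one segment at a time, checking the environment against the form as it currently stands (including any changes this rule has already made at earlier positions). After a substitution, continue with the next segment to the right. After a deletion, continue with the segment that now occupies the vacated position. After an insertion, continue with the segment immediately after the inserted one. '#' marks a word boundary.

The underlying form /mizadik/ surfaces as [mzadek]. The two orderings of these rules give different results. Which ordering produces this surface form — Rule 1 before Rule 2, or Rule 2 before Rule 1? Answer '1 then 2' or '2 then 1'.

2 then 1

Order 1 then 2:
  1 Vowel Epenthesis: no change — [mizadik]
  2 Medial Vowel Deletion: [mizadik] → [mzadk]
  result: [mzadk]
Order 2 then 1:
  2 Medial Vowel Deletion: [mizadik] → [mzadk]
  1 Vowel Epenthesis: [mzadk] → [mzadek]
  result: [mzadek]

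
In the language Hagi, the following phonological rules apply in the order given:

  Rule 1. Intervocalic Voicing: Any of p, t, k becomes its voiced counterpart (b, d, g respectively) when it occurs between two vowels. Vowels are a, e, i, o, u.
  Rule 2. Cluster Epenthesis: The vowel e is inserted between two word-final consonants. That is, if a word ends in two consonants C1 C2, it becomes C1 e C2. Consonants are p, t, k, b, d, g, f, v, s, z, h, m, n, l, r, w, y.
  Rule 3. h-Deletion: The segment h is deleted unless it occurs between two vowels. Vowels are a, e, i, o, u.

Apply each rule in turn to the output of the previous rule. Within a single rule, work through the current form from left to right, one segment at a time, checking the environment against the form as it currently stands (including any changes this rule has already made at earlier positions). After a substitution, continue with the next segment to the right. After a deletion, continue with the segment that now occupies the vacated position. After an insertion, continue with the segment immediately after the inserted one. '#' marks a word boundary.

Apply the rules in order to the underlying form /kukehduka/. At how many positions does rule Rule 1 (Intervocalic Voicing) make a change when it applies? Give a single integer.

2

Rule 1 Intervocalic Voicing: [kukehduka] → [kugehduga]
Rule 2 Cluster Epenthesis: no change — [kugehduga]
Rule 3 h-Deletion: [kugehduga] → [kugeduga]
Rule Rule 1 changed 2 position(s).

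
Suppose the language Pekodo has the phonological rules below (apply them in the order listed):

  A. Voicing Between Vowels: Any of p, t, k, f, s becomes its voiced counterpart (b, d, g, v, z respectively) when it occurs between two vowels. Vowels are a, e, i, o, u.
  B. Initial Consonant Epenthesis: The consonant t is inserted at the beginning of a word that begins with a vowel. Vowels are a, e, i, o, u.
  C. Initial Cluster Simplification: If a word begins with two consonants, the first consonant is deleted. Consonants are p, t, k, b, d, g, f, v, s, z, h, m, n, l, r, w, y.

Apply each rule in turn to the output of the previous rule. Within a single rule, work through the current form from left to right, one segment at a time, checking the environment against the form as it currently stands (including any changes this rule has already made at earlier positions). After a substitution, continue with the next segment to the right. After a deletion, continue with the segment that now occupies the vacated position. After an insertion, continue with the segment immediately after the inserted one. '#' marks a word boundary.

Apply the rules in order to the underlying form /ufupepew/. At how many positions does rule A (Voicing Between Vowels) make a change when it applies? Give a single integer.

3

A Voicing Between Vowels: [ufupepew] → [uvubebew]
B Initial Consonant Epenthesis: [uvubebew] → [tuvubebew]
C Initial Cluster Simplification: no change — [tuvubebew]
Rule A changed 3 position(s).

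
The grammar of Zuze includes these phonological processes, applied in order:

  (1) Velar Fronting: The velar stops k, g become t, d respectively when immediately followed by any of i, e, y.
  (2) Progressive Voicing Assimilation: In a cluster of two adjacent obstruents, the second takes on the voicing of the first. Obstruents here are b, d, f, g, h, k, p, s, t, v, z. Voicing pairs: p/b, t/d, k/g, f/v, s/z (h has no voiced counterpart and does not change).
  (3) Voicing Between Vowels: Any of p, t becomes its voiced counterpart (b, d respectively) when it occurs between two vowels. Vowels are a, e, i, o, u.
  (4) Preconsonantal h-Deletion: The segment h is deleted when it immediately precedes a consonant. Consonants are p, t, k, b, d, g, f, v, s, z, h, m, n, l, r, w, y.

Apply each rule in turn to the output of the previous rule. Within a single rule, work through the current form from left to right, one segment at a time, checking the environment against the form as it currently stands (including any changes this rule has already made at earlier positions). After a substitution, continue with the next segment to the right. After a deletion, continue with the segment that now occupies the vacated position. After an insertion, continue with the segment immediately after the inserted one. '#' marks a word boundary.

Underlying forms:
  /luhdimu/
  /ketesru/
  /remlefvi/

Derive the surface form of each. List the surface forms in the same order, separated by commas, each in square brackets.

/luhdimu/:
  (1) Velar Fronting: no change — [luhdimu]
  (2) Progressive Voicing Assimilation: [luhdimu] → [luhtimu]
  (3) Voicing Between Vowels: no change — [luhtimu]
  (4) Preconsonantal h-Deletion: [luhtimu] → [lutimu]
/ketesru/:
  (1) Velar Fronting: [ketesru] → [tetesru]
  (2) Progressive Voicing Assimilation: no change — [tetesru]
  (3) Voicing Between Vowels: [tetesru] → [tedesru]
  (4) Preconsonantal h-Deletion: no change — [tedesru]
/remlefvi/:
  (1) Velar Fronting: no change — [remlefvi]
  (2) Progressive Voicing Assimilation: [remlefvi] → [remleffi]
  (3) Voicing Between Vowels: no change — [remleffi]
  (4) Preconsonantal h-Deletion: no change — [remleffi]

[lutimu], [tedesru], [remleffi]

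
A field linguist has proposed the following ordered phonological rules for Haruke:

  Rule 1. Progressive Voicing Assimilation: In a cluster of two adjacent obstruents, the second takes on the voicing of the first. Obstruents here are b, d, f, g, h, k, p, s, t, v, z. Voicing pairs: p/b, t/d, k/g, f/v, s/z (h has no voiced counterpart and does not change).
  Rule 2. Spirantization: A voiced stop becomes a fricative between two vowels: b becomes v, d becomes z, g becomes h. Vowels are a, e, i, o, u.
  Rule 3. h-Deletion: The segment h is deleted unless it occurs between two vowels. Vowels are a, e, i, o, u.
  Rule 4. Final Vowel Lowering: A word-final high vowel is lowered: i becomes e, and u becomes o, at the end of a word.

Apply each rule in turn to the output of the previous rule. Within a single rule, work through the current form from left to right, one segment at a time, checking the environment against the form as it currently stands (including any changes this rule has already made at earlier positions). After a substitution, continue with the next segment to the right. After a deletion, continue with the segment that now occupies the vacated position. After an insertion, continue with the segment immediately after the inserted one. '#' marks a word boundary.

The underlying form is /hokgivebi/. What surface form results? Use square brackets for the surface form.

[okkiveve]

Rule 1 Progressive Voicing Assimilation: [hokgivebi] → [hokkivebi]
Rule 2 Spirantization: [hokkivebi] → [hokkivevi]
Rule 3 h-Deletion: [hokkivevi] → [okkivevi]
Rule 4 Final Vowel Lowering: [okkivevi] → [okkiveve]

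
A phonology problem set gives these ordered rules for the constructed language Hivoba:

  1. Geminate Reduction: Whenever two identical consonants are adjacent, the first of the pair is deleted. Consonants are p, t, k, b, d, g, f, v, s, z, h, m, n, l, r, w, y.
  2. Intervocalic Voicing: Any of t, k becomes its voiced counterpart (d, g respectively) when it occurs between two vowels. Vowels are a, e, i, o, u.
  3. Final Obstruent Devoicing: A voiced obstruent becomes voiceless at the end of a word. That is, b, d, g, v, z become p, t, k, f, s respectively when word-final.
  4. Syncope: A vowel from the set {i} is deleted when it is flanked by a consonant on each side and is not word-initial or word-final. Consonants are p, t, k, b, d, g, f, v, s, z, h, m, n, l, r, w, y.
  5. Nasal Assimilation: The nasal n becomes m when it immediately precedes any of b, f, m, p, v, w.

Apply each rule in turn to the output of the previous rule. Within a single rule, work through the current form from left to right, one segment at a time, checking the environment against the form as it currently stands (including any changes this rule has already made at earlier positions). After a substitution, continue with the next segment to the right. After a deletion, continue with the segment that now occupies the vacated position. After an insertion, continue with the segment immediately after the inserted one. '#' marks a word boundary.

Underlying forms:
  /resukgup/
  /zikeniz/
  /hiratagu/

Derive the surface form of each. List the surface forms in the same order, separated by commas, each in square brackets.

/resukgup/:
  1 Geminate Reduction: no change — [resukgup]
  2 Intervocalic Voicing: no change — [resukgup]
  3 Final Obstruent Devoicing: no change — [resukgup]
  4 Syncope: no change — [resukgup]
  5 Nasal Assimilation: no change — [resukgup]
/zikeniz/:
  1 Geminate Reduction: no change — [zikeniz]
  2 Intervocalic Voicing: [zikeniz] → [zigeniz]
  3 Final Obstruent Devoicing: [zigeniz] → [zigenis]
  4 Syncope: [zigenis] → [zgens]
  5 Nasal Assimilation: no change — [zgens]
/hiratagu/:
  1 Geminate Reduction: no change — [hiratagu]
  2 Intervocalic Voicing: [hiratagu] → [hiradagu]
  3 Final Obstruent Devoicing: no change — [hiradagu]
  4 Syncope: [hiradagu] → [hradagu]
  5 Nasal Assimilation: no change — [hradagu]

[resukgup], [zgens], [hradagu]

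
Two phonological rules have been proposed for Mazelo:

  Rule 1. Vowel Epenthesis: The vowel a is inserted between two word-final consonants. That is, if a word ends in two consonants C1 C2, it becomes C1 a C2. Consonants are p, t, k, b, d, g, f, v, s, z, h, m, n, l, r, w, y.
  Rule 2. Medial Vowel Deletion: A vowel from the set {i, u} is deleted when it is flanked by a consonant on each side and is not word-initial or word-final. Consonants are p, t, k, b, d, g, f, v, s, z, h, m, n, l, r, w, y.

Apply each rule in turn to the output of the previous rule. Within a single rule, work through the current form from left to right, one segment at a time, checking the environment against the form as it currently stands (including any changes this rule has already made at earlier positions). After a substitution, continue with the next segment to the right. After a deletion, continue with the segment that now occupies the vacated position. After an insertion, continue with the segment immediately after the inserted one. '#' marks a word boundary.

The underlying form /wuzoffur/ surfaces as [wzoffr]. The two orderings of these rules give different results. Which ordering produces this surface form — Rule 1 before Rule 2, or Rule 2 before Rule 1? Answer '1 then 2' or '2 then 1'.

Order 1 then 2:
  1 Vowel Epenthesis: no change — [wuzoffur]
  2 Medial Vowel Deletion: [wuzoffur] → [wzoffr]
  result: [wzoffr]
Order 2 then 1:
  2 Medial Vowel Deletion: [wuzoffur] → [wzoffr]
  1 Vowel Epenthesis: [wzoffr] → [wzoffar]
  result: [wzoffar]

1 then 2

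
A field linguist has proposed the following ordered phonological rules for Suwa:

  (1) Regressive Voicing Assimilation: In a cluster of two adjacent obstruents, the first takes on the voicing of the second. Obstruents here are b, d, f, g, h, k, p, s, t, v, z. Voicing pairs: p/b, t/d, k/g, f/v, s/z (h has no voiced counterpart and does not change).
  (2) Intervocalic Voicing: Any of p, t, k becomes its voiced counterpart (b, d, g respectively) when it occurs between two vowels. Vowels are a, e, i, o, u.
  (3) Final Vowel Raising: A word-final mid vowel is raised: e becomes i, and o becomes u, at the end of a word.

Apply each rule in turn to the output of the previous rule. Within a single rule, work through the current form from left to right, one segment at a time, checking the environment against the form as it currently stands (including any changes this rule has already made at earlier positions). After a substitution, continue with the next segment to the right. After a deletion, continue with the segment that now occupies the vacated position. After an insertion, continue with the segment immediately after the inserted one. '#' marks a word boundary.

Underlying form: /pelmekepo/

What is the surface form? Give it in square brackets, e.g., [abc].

[pelmegebu]

(1) Regressive Voicing Assimilation: no change — [pelmekepo]
(2) Intervocalic Voicing: [pelmekepo] → [pelmegebo]
(3) Final Vowel Raising: [pelmegebo] → [pelmegebu]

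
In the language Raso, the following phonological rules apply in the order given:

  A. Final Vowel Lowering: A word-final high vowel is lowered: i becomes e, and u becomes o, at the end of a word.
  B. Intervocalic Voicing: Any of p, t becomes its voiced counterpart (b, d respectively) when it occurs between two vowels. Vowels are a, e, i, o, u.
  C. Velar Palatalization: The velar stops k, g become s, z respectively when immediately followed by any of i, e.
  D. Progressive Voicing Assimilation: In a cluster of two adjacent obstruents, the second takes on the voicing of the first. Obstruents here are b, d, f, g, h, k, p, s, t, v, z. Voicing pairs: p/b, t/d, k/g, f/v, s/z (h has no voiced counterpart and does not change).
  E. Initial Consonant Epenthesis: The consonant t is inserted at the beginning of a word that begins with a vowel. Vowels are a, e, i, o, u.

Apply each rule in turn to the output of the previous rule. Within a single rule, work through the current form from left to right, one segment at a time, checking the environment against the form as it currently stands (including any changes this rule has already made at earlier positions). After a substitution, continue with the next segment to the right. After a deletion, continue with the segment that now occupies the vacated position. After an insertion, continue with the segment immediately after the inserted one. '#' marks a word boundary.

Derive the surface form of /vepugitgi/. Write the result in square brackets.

A Final Vowel Lowering: [vepugitgi] → [vepugitge]
B Intervocalic Voicing: [vepugitge] → [vebugitge]
C Velar Palatalization: [vebugitge] → [vebuzitze]
D Progressive Voicing Assimilation: [vebuzitze] → [vebuzitse]
E Initial Consonant Epenthesis: no change — [vebuzitse]

[vebuzitse]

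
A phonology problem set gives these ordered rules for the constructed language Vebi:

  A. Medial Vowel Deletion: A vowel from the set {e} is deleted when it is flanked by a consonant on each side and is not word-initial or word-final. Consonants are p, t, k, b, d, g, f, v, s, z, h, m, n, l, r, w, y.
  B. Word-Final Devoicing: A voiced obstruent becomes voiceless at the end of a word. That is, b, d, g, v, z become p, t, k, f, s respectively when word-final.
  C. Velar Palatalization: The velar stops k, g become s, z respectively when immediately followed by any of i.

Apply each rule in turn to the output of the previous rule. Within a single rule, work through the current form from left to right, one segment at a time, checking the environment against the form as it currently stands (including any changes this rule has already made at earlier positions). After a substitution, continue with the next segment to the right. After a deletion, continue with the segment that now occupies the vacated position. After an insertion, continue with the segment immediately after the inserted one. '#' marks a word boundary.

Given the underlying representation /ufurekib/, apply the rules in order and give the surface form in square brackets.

[ufursip]

A Medial Vowel Deletion: [ufurekib] → [ufurkib]
B Word-Final Devoicing: [ufurkib] → [ufurkip]
C Velar Palatalization: [ufurkip] → [ufursip]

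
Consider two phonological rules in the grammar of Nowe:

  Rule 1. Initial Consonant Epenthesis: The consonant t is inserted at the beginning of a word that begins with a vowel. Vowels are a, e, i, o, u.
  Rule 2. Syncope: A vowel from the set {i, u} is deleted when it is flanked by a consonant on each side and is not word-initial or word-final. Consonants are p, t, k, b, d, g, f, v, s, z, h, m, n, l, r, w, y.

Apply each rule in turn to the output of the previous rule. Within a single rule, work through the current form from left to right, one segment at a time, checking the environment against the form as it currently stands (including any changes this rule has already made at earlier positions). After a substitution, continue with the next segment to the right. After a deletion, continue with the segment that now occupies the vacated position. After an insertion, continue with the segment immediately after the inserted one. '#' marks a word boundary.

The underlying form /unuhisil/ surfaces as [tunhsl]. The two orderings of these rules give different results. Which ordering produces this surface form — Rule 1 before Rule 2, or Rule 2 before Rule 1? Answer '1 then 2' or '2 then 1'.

Order 1 then 2:
  1 Initial Consonant Epenthesis: [unuhisil] → [tunuhisil]
  2 Syncope: [tunuhisil] → [tnhsl]
  result: [tnhsl]
Order 2 then 1:
  2 Syncope: [unuhisil] → [unhsl]
  1 Initial Consonant Epenthesis: [unhsl] → [tunhsl]
  result: [tunhsl]

2 then 1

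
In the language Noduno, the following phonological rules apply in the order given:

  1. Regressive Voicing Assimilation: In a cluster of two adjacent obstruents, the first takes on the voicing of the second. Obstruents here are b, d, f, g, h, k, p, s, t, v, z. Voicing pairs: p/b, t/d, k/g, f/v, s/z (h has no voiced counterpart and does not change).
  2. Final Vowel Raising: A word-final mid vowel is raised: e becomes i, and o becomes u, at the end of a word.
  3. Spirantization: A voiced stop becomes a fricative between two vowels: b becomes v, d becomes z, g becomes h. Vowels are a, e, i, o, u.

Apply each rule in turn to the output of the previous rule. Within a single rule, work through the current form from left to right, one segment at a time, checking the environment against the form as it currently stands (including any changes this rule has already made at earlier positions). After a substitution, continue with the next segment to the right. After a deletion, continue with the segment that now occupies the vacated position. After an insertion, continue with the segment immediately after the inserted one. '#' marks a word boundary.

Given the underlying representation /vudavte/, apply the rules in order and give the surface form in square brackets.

[vuzafti]

1 Regressive Voicing Assimilation: [vudavte] → [vudafte]
2 Final Vowel Raising: [vudafte] → [vudafti]
3 Spirantization: [vudafti] → [vuzafti]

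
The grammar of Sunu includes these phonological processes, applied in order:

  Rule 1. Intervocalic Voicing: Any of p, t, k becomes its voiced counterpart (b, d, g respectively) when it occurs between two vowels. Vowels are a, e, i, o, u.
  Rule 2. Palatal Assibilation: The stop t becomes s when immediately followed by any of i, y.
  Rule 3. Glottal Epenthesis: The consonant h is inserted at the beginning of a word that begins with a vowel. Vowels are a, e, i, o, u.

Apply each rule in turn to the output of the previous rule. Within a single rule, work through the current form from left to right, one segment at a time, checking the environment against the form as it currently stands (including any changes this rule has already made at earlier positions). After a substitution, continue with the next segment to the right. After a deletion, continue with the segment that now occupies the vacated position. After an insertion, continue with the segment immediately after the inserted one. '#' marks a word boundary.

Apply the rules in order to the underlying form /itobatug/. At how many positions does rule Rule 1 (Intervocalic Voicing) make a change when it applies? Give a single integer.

Rule 1 Intervocalic Voicing: [itobatug] → [idobadug]
Rule 2 Palatal Assibilation: no change — [idobadug]
Rule 3 Glottal Epenthesis: [idobadug] → [hidobadug]
Rule Rule 1 changed 2 position(s).

2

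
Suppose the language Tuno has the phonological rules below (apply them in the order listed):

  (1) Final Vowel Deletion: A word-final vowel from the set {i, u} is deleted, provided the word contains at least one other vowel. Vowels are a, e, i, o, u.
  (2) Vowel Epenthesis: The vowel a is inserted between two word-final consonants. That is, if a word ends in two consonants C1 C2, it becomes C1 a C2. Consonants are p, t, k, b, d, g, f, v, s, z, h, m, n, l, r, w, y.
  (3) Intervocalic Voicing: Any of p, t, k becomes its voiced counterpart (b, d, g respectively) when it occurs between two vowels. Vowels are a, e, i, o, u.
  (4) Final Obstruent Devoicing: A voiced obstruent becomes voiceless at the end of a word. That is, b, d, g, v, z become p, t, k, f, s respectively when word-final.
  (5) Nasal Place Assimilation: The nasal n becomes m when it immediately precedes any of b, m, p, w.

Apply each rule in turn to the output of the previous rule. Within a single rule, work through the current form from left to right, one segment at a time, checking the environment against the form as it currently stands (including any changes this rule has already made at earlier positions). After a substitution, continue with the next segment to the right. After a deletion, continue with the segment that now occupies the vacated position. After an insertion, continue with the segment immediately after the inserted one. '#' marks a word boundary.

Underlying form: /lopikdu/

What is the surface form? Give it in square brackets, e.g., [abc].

[lobigat]

(1) Final Vowel Deletion: [lopikdu] → [lopikd]
(2) Vowel Epenthesis: [lopikd] → [lopikad]
(3) Intervocalic Voicing: [lopikad] → [lobigad]
(4) Final Obstruent Devoicing: [lobigad] → [lobigat]
(5) Nasal Place Assimilation: no change — [lobigat]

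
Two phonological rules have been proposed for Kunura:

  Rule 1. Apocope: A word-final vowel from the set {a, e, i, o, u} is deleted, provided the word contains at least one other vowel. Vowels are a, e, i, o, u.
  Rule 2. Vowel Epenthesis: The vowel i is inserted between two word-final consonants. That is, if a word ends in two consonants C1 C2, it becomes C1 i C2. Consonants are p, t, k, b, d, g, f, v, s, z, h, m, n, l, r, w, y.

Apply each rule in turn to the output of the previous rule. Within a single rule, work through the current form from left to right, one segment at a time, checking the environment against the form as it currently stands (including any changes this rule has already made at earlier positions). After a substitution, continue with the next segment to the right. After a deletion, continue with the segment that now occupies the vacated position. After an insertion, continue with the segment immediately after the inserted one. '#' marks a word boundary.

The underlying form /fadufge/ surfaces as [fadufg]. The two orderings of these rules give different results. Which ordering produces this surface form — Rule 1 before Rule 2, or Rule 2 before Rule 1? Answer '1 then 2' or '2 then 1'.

Order 1 then 2:
  1 Apocope: [fadufge] → [fadufg]
  2 Vowel Epenthesis: [fadufg] → [fadufig]
  result: [fadufig]
Order 2 then 1:
  2 Vowel Epenthesis: no change — [fadufge]
  1 Apocope: [fadufge] → [fadufg]
  result: [fadufg]

2 then 1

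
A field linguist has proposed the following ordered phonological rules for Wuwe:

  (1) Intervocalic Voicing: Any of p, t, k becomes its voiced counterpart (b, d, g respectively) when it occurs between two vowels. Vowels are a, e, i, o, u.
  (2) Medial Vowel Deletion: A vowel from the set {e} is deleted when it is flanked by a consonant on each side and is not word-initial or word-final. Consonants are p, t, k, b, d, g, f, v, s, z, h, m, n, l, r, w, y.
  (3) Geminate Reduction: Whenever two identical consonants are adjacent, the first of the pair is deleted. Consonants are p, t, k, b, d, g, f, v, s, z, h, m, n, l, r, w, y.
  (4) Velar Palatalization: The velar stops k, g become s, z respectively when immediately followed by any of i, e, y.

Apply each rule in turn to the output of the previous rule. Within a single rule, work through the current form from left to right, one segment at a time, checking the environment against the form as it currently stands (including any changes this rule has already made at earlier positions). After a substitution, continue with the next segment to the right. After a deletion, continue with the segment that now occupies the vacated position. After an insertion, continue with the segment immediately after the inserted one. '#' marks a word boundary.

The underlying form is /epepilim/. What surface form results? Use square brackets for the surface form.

(1) Intervocalic Voicing: [epepilim] → [ebebilim]
(2) Medial Vowel Deletion: [ebebilim] → [ebbilim]
(3) Geminate Reduction: [ebbilim] → [ebilim]
(4) Velar Palatalization: no change — [ebilim]

[ebilim]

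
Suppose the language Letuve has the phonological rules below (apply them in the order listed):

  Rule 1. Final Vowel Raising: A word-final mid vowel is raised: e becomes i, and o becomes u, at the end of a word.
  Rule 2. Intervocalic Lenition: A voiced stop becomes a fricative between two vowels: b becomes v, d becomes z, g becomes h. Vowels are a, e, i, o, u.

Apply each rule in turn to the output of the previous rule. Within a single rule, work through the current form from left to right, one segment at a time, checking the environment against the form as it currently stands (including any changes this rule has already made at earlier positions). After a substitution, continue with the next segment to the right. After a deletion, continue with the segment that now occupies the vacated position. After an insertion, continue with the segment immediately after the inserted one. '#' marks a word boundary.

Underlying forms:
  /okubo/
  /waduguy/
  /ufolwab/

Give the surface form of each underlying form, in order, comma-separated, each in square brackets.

[okuvu], [wazuhuy], [ufolwab]

/okubo/:
  Rule 1 Final Vowel Raising: [okubo] → [okubu]
  Rule 2 Intervocalic Lenition: [okubu] → [okuvu]
/waduguy/:
  Rule 1 Final Vowel Raising: no change — [waduguy]
  Rule 2 Intervocalic Lenition: [waduguy] → [wazuhuy]
/ufolwab/:
  Rule 1 Final Vowel Raising: no change — [ufolwab]
  Rule 2 Intervocalic Lenition: no change — [ufolwab]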